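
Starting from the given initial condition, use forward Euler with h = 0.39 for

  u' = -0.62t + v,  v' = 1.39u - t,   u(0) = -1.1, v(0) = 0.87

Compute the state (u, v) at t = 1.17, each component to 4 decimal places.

Euler on (u,v): u_{n+1} = u_n + h·u', v_{n+1} = v_n + h·v'.
0.000000: (-1.100000, 0.870000); f=(0.870000, -1.529000) → (-0.760700, 0.273690)
0.390000: (-0.760700, 0.273690); f=(0.031890, -1.447373) → (-0.748263, -0.290785)
0.780000: (-0.748263, -0.290785); f=(-0.774385, -1.820085) → (-1.050273, -1.000619)
(u(1.17), v(1.17)) ≈ (-1.0503, -1.0006)

-1.0503, -1.0006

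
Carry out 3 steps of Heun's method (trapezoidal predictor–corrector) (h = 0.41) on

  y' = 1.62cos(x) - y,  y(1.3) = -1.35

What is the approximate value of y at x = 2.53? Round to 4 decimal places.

-0.9199

Heun: k1 = f(x_n, y_n); k2 = f(x_n + h, y_n + h·k1); y_{n+1} = y_n + (h/2)·(k1 + k2).
x=1.300000, y=-1.350000:
  k1 = f(1.300000, -1.350000) = 1.783348
  k2 = f(1.710000, -0.618827) = 0.394045
  y ← -1.350000 + (0.41/2)·(1.783348 + 0.394045) = -0.903634
x=1.710000, y=-0.903634:
  k1 = f(1.710000, -0.903634) = 0.678852
  k2 = f(2.120000, -0.625305) = -0.220348
  y ← -0.903634 + (0.41/2)·(0.678852 + (-0.220348)) = -0.809641
x=2.120000, y=-0.809641:
  k1 = f(2.120000, -0.809641) = -0.036012
  k2 = f(2.530000, -0.824406) = -0.501944
  y ← -0.809641 + (0.41/2)·(-0.036012 + (-0.501944)) = -0.919922
y(2.53) ≈ -0.9199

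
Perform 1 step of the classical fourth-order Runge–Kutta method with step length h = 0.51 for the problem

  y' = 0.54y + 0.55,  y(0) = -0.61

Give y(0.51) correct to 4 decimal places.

RK4: k1 = f(x_n, y_n); k2 = f(x_n + h/2, y_n + (h/2)·k1); k3 = f(x_n + h/2, y_n + (h/2)·k2); k4 = f(x_n + h, y_n + h·k3); y_{n+1} = y_n + (h/6)·(k1 + 2k2 + 2k3 + k4).
x=0.000000, y=-0.610000:
  k1 = f(0.000000, -0.610000) = 0.220600
  k2 = f(0.255000, -0.553747) = 0.250977
  k3 = f(0.255000, -0.546001) = 0.255159
  k4 = f(0.510000, -0.479869) = 0.290871
  y ← -0.610000 + (0.51/6)·(k1 + 2k2 + 2k3 + k4) = -0.480482
y(0.51) ≈ -0.4805

-0.4805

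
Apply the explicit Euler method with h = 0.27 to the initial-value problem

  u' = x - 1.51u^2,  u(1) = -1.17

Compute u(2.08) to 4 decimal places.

-6.7702

Euler: u_{n+1} = u_n + h·f(x_n, u_n).
x=1.000000, u=-1.170000: f=-1.067039 → u ← -1.170000 + 0.27·(-1.067039) = -1.458101
x=1.270000, u=-1.458101: f=-1.940346 → u ← -1.458101 + 0.27·(-1.940346) = -1.981994
x=1.540000, u=-1.981994: f=-4.391734 → u ← -1.981994 + 0.27·(-4.391734) = -3.167762
x=1.810000, u=-3.167762: f=-13.342422 → u ← -3.167762 + 0.27·(-13.342422) = -6.770216
u(2.08) ≈ -6.7702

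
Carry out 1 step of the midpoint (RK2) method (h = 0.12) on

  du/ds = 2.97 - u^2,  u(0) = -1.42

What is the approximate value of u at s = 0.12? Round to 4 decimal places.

Midpoint: k1 = f(s_n, u_n); k2 = f(s_n + h/2, u_n + (h/2)·k1); u_{n+1} = u_n + h·k2.
s=0.000000, u=-1.420000:
  k1 = f(0.000000, -1.420000) = 0.953600
  k2 = f(0.060000, -1.362784) = 1.112820
  u ← -1.420000 + 0.12·1.112820 = -1.286462
u(0.12) ≈ -1.2865

-1.2865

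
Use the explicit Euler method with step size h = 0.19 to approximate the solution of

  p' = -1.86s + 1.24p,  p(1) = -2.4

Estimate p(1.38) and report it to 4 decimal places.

-4.5213

Euler: p_{n+1} = p_n + h·f(s_n, p_n).
s=1.000000, p=-2.400000: f=-4.836000 → p ← -2.400000 + 0.19·(-4.836000) = -3.318840
s=1.190000, p=-3.318840: f=-6.328762 → p ← -3.318840 + 0.19·(-6.328762) = -4.521305
p(1.38) ≈ -4.5213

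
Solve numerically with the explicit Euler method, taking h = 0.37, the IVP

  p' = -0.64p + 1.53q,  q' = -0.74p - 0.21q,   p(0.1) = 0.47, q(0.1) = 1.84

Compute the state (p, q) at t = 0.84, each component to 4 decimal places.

Euler on (p,q): p_{n+1} = p_n + h·p', q_{n+1} = q_n + h·q'.
0.100000: (0.470000, 1.840000); f=(2.514400, -0.734200) → (1.400328, 1.568346)
0.470000: (1.400328, 1.568346); f=(1.503359, -1.365595) → (1.956571, 1.063076)
(p(0.84), q(0.84)) ≈ (1.9566, 1.0631)

1.9566, 1.0631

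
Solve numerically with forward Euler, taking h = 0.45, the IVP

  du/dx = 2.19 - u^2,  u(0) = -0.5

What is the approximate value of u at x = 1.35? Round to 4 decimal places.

Euler: u_{n+1} = u_n + h·f(x_n, u_n).
x=0.000000, u=-0.500000: f=1.940000 → u ← -0.500000 + 0.45·1.940000 = 0.373000
x=0.450000, u=0.373000: f=2.050871 → u ← 0.373000 + 0.45·2.050871 = 1.295892
x=0.900000, u=1.295892: f=0.510664 → u ← 1.295892 + 0.45·0.510664 = 1.525691
u(1.35) ≈ 1.5257

1.5257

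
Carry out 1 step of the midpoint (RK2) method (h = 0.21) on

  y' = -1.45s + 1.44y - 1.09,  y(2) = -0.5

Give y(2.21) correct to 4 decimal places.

Midpoint: k1 = f(s_n, y_n); k2 = f(s_n + h/2, y_n + (h/2)·k1); y_{n+1} = y_n + h·k2.
s=2.000000, y=-0.500000:
  k1 = f(2.000000, -0.500000) = -4.710000
  k2 = f(2.105000, -0.994550) = -5.574402
  y ← -0.500000 + 0.21·(-5.574402) = -1.670624
y(2.21) ≈ -1.6706

-1.6706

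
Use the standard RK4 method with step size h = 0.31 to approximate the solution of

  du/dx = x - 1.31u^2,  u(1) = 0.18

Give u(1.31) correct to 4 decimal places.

RK4: k1 = f(x_n, u_n); k2 = f(x_n + h/2, u_n + (h/2)·k1); k3 = f(x_n + h/2, u_n + (h/2)·k2); k4 = f(x_n + h, u_n + h·k3); u_{n+1} = u_n + (h/6)·(k1 + 2k2 + 2k3 + k4).
x=1.000000, u=0.180000:
  k1 = f(1.000000, 0.180000) = 0.957556
  k2 = f(1.155000, 0.328421) = 1.013703
  k3 = f(1.155000, 0.337124) = 1.006115
  k4 = f(1.310000, 0.491896) = 0.993031
  u ← 0.180000 + (0.31/6)·(k1 + 2k2 + 2k3 + k4) = 0.489495
u(1.31) ≈ 0.4895

0.4895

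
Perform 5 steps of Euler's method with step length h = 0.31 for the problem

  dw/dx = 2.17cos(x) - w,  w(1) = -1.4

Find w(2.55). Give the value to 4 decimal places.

Euler: w_{n+1} = w_n + h·f(x_n, w_n).
x=1.000000, w=-1.400000: f=2.572456 → w ← -1.400000 + 0.31·2.572456 = -0.602539
x=1.310000, w=-0.602539: f=1.162073 → w ← -0.602539 + 0.31·1.162073 = -0.242296
x=1.620000, w=-0.242296: f=0.135567 → w ← -0.242296 + 0.31·0.135567 = -0.200270
x=1.930000, w=-0.200270: f=-0.562547 → w ← -0.200270 + 0.31·(-0.562547) = -0.374660
x=2.240000, w=-0.374660: f=-0.971525 → w ← -0.374660 + 0.31·(-0.971525) = -0.675833
w(2.55) ≈ -0.6758

-0.6758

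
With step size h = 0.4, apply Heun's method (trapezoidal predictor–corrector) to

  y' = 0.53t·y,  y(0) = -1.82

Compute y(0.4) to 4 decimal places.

Heun: k1 = f(t_n, y_n); k2 = f(t_n + h, y_n + h·k1); y_{n+1} = y_n + (h/2)·(k1 + k2).
t=0.000000, y=-1.820000:
  k1 = f(0.000000, -1.820000) = 0.000000
  k2 = f(0.400000, -1.820000) = -0.385840
  y ← -1.820000 + (0.4/2)·(0.000000 + (-0.385840)) = -1.897168
y(0.4) ≈ -1.8972

-1.8972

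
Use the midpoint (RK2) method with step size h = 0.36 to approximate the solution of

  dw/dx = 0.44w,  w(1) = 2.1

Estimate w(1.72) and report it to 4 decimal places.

2.8793

Midpoint: k1 = f(x_n, w_n); k2 = f(x_n + h/2, w_n + (h/2)·k1); w_{n+1} = w_n + h·k2.
x=1.000000, w=2.100000:
  k1 = f(1.000000, 2.100000) = 0.924000
  k2 = f(1.180000, 2.266320) = 0.997181
  w ← 2.100000 + 0.36·0.997181 = 2.458985
x=1.360000, w=2.458985:
  k1 = f(1.360000, 2.458985) = 1.081953
  k2 = f(1.540000, 2.653737) = 1.167644
  w ← 2.458985 + 0.36·1.167644 = 2.879337
w(1.72) ≈ 2.8793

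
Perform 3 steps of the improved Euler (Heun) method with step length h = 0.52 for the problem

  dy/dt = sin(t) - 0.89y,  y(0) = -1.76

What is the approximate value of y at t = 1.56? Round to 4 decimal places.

Heun: k1 = f(t_n, y_n); k2 = f(t_n + h, y_n + h·k1); y_{n+1} = y_n + (h/2)·(k1 + k2).
t=0.000000, y=-1.760000:
  k1 = f(0.000000, -1.760000) = 1.566400
  k2 = f(0.520000, -0.945472) = 1.338350
  y ← -1.760000 + (0.52/2)·(1.566400 + 1.338350) = -1.004765
t=0.520000, y=-1.004765:
  k1 = f(0.520000, -1.004765) = 1.391121
  k2 = f(1.040000, -0.281382) = 1.112834
  y ← -1.004765 + (0.52/2)·(1.391121 + 1.112834) = -0.353737
t=1.040000, y=-0.353737:
  k1 = f(1.040000, -0.353737) = 1.177230
  k2 = f(1.560000, 0.258423) = 0.769945
  y ← -0.353737 + (0.52/2)·(1.177230 + 0.769945) = 0.152529
y(1.56) ≈ 0.1525

0.1525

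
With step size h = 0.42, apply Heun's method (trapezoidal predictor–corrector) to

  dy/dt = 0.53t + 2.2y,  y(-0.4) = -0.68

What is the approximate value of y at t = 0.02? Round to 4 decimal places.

Heun: k1 = f(t_n, y_n); k2 = f(t_n + h, y_n + h·k1); y_{n+1} = y_n + (h/2)·(k1 + k2).
t=-0.400000, y=-0.680000:
  k1 = f(-0.400000, -0.680000) = -1.708000
  k2 = f(0.020000, -1.397360) = -3.063592
  y ← -0.680000 + (0.42/2)·(-1.708000 + (-3.063592)) = -1.682034
y(0.02) ≈ -1.6820

-1.6820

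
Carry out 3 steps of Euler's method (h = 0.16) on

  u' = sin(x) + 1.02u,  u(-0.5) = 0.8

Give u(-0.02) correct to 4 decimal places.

Euler: u_{n+1} = u_n + h·f(x_n, u_n).
x=-0.500000, u=0.800000: f=0.336574 → u ← 0.800000 + 0.16·0.336574 = 0.853852
x=-0.340000, u=0.853852: f=0.537442 → u ← 0.853852 + 0.16·0.537442 = 0.939843
x=-0.180000, u=0.939843: f=0.779610 → u ← 0.939843 + 0.16·0.779610 = 1.064580
u(-0.02) ≈ 1.0646

1.0646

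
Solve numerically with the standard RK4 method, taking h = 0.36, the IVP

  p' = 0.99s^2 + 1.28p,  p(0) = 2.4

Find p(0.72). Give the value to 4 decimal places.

6.1882

RK4: k1 = f(s_n, p_n); k2 = f(s_n + h/2, p_n + (h/2)·k1); k3 = f(s_n + h/2, p_n + (h/2)·k2); k4 = f(s_n + h, p_n + h·k3); p_{n+1} = p_n + (h/6)·(k1 + 2k2 + 2k3 + k4).
s=0.000000, p=2.400000:
  k1 = f(0.000000, 2.400000) = 3.072000
  k2 = f(0.180000, 2.952960) = 3.811865
  k3 = f(0.180000, 3.086136) = 3.982330
  k4 = f(0.360000, 3.833639) = 5.035362
  p ← 2.400000 + (0.36/6)·(k1 + 2k2 + 2k3 + k4) = 3.821745
s=0.360000, p=3.821745:
  k1 = f(0.360000, 3.821745) = 5.020138
  k2 = f(0.540000, 4.725370) = 6.337157
  k3 = f(0.540000, 4.962433) = 6.640599
  k4 = f(0.720000, 6.212361) = 8.465038
  p ← 3.821745 + (0.36/6)·(k1 + 2k2 + 2k3 + k4) = 6.188186
p(0.72) ≈ 6.1882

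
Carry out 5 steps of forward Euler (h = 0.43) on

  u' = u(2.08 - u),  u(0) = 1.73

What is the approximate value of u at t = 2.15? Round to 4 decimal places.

2.0800

Euler: u_{n+1} = u_n + h·f(t_n, u_n).
t=0.000000, u=1.730000: f=0.605500 → u ← 1.730000 + 0.43·0.605500 = 1.990365
t=0.430000, u=1.990365: f=0.178406 → u ← 1.990365 + 0.43·0.178406 = 2.067080
t=0.860000, u=2.067080: f=0.026707 → u ← 2.067080 + 0.43·0.026707 = 2.078564
t=1.290000, u=2.078564: f=0.002985 → u ← 2.078564 + 0.43·0.002985 = 2.079847
t=1.720000, u=2.079847: f=0.000317 → u ← 2.079847 + 0.43·0.000317 = 2.079984
u(2.15) ≈ 2.0800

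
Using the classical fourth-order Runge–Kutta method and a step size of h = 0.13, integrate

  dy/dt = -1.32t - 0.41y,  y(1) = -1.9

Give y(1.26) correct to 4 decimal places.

-2.0765

RK4: k1 = f(t_n, y_n); k2 = f(t_n + h/2, y_n + (h/2)·k1); k3 = f(t_n + h/2, y_n + (h/2)·k2); k4 = f(t_n + h, y_n + h·k3); y_{n+1} = y_n + (h/6)·(k1 + 2k2 + 2k3 + k4).
t=1.000000, y=-1.900000:
  k1 = f(1.000000, -1.900000) = -0.541000
  k2 = f(1.065000, -1.935165) = -0.612382
  k3 = f(1.065000, -1.939805) = -0.610480
  k4 = f(1.130000, -1.979362) = -0.680061
  y ← -1.900000 + (0.13/6)·(k1 + 2k2 + 2k3 + k4) = -1.979447
t=1.130000, y=-1.979447:
  k1 = f(1.130000, -1.979447) = -0.680027
  k2 = f(1.195000, -2.023649) = -0.747704
  k3 = f(1.195000, -2.028048) = -0.745900
  k4 = f(1.260000, -2.076414) = -0.811870
  y ← -1.979447 + (0.13/6)·(k1 + 2k2 + 2k3 + k4) = -2.076494
y(1.26) ≈ -2.0765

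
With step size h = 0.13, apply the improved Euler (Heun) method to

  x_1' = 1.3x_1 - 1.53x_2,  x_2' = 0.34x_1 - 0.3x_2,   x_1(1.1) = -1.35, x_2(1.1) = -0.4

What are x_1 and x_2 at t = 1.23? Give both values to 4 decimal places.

Heun on (x_1,x_2): k1 = f(t_n, state_n); k2 = f(t_n + h, state_n + h·k1); state_{n+1} = state_n + (h/2)·(k1 + k2).
1.100000: (-1.350000, -0.400000)
  k1 = (-1.143000, -0.339000)
  predictor → (-1.498590, -0.444070)
  k2 = (-1.268740, -0.376300)
  → (-1.506763, -0.446494)
(x_1(1.23), x_2(1.23)) ≈ (-1.5068, -0.4465)

-1.5068, -0.4465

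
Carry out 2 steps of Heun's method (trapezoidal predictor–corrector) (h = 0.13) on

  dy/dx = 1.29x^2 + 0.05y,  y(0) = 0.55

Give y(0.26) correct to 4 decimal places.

Heun: k1 = f(x_n, y_n); k2 = f(x_n + h, y_n + h·k1); y_{n+1} = y_n + (h/2)·(k1 + k2).
x=0.000000, y=0.550000:
  k1 = f(0.000000, 0.550000) = 0.027500
  k2 = f(0.130000, 0.553575) = 0.049480
  y ← 0.550000 + (0.13/2)·(0.027500 + 0.049480) = 0.555004
x=0.130000, y=0.555004:
  k1 = f(0.130000, 0.555004) = 0.049551
  k2 = f(0.260000, 0.561445) = 0.115276
  y ← 0.555004 + (0.13/2)·(0.049551 + 0.115276) = 0.565717
y(0.26) ≈ 0.5657

0.5657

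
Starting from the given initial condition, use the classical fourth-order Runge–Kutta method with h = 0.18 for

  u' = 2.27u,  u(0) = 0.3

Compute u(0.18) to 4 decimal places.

0.4514

RK4: k1 = f(x_n, u_n); k2 = f(x_n + h/2, u_n + (h/2)·k1); k3 = f(x_n + h/2, u_n + (h/2)·k2); k4 = f(x_n + h, u_n + h·k3); u_{n+1} = u_n + (h/6)·(k1 + 2k2 + 2k3 + k4).
x=0.000000, u=0.300000:
  k1 = f(0.000000, 0.300000) = 0.681000
  k2 = f(0.090000, 0.361290) = 0.820128
  k3 = f(0.090000, 0.373812) = 0.848552
  k4 = f(0.180000, 0.452739) = 1.027718
  u ← 0.300000 + (0.18/6)·(k1 + 2k2 + 2k3 + k4) = 0.451382
u(0.18) ≈ 0.4514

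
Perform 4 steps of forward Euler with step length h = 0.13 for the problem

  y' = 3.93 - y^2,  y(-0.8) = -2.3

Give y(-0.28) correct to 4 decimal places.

Euler: y_{n+1} = y_n + h·f(x_n, y_n).
x=-0.800000, y=-2.300000: f=-1.360000 → y ← -2.300000 + 0.13·(-1.360000) = -2.476800
x=-0.670000, y=-2.476800: f=-2.204538 → y ← -2.476800 + 0.13·(-2.204538) = -2.763390
x=-0.540000, y=-2.763390: f=-3.706324 → y ← -2.763390 + 0.13·(-3.706324) = -3.245212
x=-0.410000, y=-3.245212: f=-6.601402 → y ← -3.245212 + 0.13·(-6.601402) = -4.103394
y(-0.28) ≈ -4.1034

-4.1034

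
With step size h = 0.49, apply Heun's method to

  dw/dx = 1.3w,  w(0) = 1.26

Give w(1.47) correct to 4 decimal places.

Heun: k1 = f(x_n, w_n); k2 = f(x_n + h, w_n + h·k1); w_{n+1} = w_n + (h/2)·(k1 + k2).
x=0.000000, w=1.260000:
  k1 = f(0.000000, 1.260000) = 1.638000
  k2 = f(0.490000, 2.062620) = 2.681406
  w ← 1.260000 + (0.49/2)·(1.638000 + 2.681406) = 2.318254
x=0.490000, w=2.318254:
  k1 = f(0.490000, 2.318254) = 3.013731
  k2 = f(0.980000, 3.794983) = 4.933477
  w ← 2.318254 + (0.49/2)·(3.013731 + 4.933477) = 4.265320
x=0.980000, w=4.265320:
  k1 = f(0.980000, 4.265320) = 5.544917
  k2 = f(1.470000, 6.982330) = 9.077028
  w ← 4.265320 + (0.49/2)·(5.544917 + 9.077028) = 7.847697
w(1.47) ≈ 7.8477

7.8477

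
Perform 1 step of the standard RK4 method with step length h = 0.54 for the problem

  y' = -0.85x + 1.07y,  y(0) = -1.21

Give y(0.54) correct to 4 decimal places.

RK4: k1 = f(x_n, y_n); k2 = f(x_n + h/2, y_n + (h/2)·k1); k3 = f(x_n + h/2, y_n + (h/2)·k2); k4 = f(x_n + h, y_n + h·k3); y_{n+1} = y_n + (h/6)·(k1 + 2k2 + 2k3 + k4).
x=0.000000, y=-1.210000:
  k1 = f(0.000000, -1.210000) = -1.294700
  k2 = f(0.270000, -1.559569) = -1.898239
  k3 = f(0.270000, -1.722524) = -2.072601
  k4 = f(0.540000, -2.329205) = -2.951249
  y ← -1.210000 + (0.54/6)·(k1 + 2k2 + 2k3 + k4) = -2.306887
y(0.54) ≈ -2.3069

-2.3069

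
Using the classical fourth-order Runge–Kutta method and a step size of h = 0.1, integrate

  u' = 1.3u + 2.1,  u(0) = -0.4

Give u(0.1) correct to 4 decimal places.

RK4: k1 = f(s_n, u_n); k2 = f(s_n + h/2, u_n + (h/2)·k1); k3 = f(s_n + h/2, u_n + (h/2)·k2); k4 = f(s_n + h, u_n + h·k3); u_{n+1} = u_n + (h/6)·(k1 + 2k2 + 2k3 + k4).
s=0.000000, u=-0.400000:
  k1 = f(0.000000, -0.400000) = 1.580000
  k2 = f(0.050000, -0.321000) = 1.682700
  k3 = f(0.050000, -0.315865) = 1.689376
  k4 = f(0.100000, -0.231062) = 1.799619
  u ← -0.400000 + (0.1/6)·(k1 + 2k2 + 2k3 + k4) = -0.231271
u(0.1) ≈ -0.2313

-0.2313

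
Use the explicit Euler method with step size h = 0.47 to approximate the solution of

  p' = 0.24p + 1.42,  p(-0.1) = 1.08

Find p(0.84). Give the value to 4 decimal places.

Euler: p_{n+1} = p_n + h·f(t_n, p_n).
t=-0.100000, p=1.080000: f=1.679200 → p ← 1.080000 + 0.47·1.679200 = 1.869224
t=0.370000, p=1.869224: f=1.868614 → p ← 1.869224 + 0.47·1.868614 = 2.747472
p(0.84) ≈ 2.7475

2.7475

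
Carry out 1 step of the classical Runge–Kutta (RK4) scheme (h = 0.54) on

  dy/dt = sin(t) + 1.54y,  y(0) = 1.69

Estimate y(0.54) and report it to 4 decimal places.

RK4: k1 = f(t_n, y_n); k2 = f(t_n + h/2, y_n + (h/2)·k1); k3 = f(t_n + h/2, y_n + (h/2)·k2); k4 = f(t_n + h, y_n + h·k3); y_{n+1} = y_n + (h/6)·(k1 + 2k2 + 2k3 + k4).
t=0.000000, y=1.690000:
  k1 = f(0.000000, 1.690000) = 2.602600
  k2 = f(0.270000, 2.392702) = 3.951493
  k3 = f(0.270000, 2.756903) = 4.512362
  k4 = f(0.540000, 4.126675) = 6.869216
  y ← 1.690000 + (0.54/6)·(k1 + 2k2 + 2k3 + k4) = 4.065957
y(0.54) ≈ 4.0660

4.0660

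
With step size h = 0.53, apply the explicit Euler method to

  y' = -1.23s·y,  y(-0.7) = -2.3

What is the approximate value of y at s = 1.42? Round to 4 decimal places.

-1.1954

Euler: y_{n+1} = y_n + h·f(s_n, y_n).
s=-0.700000, y=-2.300000: f=-1.980300 → y ← -2.300000 + 0.53·(-1.980300) = -3.349559
s=-0.170000, y=-3.349559: f=-0.700393 → y ← -3.349559 + 0.53·(-0.700393) = -3.720767
s=0.360000, y=-3.720767: f=1.647556 → y ← -3.720767 + 0.53·1.647556 = -2.847563
s=0.890000, y=-2.847563: f=3.117227 → y ← -2.847563 + 0.53·3.117227 = -1.195432
y(1.42) ≈ -1.1954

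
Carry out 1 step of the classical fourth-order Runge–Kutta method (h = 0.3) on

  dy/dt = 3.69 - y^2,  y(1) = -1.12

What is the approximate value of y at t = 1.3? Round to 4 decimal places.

-0.1762

RK4: k1 = f(t_n, y_n); k2 = f(t_n + h/2, y_n + (h/2)·k1); k3 = f(t_n + h/2, y_n + (h/2)·k2); k4 = f(t_n + h, y_n + h·k3); y_{n+1} = y_n + (h/6)·(k1 + 2k2 + 2k3 + k4).
t=1.000000, y=-1.120000:
  k1 = f(1.000000, -1.120000) = 2.435600
  k2 = f(1.150000, -0.754660) = 3.120488
  k3 = f(1.150000, -0.651927) = 3.264992
  k4 = f(1.300000, -0.140503) = 3.670259
  y ← -1.120000 + (0.3/6)·(k1 + 2k2 + 2k3 + k4) = -0.176159
y(1.3) ≈ -0.1762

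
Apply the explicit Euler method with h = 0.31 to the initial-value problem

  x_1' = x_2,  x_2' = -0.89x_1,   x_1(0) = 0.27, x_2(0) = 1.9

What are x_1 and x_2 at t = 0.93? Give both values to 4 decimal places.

1.9173, 1.1954

Euler on (x_1,x_2): x_1_{n+1} = x_1_n + h·x_1', x_2_{n+1} = x_2_n + h·x_2'.
0.000000: (0.270000, 1.900000); f=(1.900000, -0.240300) → (0.859000, 1.825507)
0.310000: (0.859000, 1.825507); f=(1.825507, -0.764510) → (1.424907, 1.588509)
0.620000: (1.424907, 1.588509); f=(1.588509, -1.268167) → (1.917345, 1.195377)
(x_1(0.93), x_2(0.93)) ≈ (1.9173, 1.1954)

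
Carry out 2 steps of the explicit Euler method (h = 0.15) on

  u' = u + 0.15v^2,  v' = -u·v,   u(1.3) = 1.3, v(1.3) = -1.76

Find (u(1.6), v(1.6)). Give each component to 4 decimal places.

Euler on (u,v): u_{n+1} = u_n + h·u', v_{n+1} = v_n + h·v'.
1.300000: (1.300000, -1.760000); f=(1.764640, 2.288000) → (1.564696, -1.416800)
1.450000: (1.564696, -1.416800); f=(1.865794, 2.216861) → (1.844565, -1.084271)
(u(1.6), v(1.6)) ≈ (1.8446, -1.0843)

1.8446, -1.0843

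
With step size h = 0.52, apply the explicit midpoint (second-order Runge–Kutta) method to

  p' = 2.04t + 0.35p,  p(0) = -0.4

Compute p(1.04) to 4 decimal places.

0.6336

Midpoint: k1 = f(t_n, p_n); k2 = f(t_n + h/2, p_n + (h/2)·k1); p_{n+1} = p_n + h·k2.
t=0.000000, p=-0.400000:
  k1 = f(0.000000, -0.400000) = -0.140000
  k2 = f(0.260000, -0.436400) = 0.377660
  p ← -0.400000 + 0.52·0.377660 = -0.203617
t=0.520000, p=-0.203617:
  k1 = f(0.520000, -0.203617) = 0.989534
  k2 = f(0.780000, 0.053662) = 1.609982
  p ← -0.203617 + 0.52·1.609982 = 0.633574
p(1.04) ≈ 0.6336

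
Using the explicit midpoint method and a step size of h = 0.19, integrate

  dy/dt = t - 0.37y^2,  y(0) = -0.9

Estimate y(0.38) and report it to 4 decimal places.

Midpoint: k1 = f(t_n, y_n); k2 = f(t_n + h/2, y_n + (h/2)·k1); y_{n+1} = y_n + h·k2.
t=0.000000, y=-0.900000:
  k1 = f(0.000000, -0.900000) = -0.299700
  k2 = f(0.095000, -0.928472) = -0.223962
  y ← -0.900000 + 0.19·(-0.223962) = -0.942553
t=0.190000, y=-0.942553:
  k1 = f(0.190000, -0.942553) = -0.138710
  k2 = f(0.285000, -0.955730) = -0.052966
  y ← -0.942553 + 0.19·(-0.052966) = -0.952616
y(0.38) ≈ -0.9526

-0.9526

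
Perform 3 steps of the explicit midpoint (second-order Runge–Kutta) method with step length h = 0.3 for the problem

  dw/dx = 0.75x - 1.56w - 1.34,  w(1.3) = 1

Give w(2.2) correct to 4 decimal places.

Midpoint: k1 = f(x_n, w_n); k2 = f(x_n + h/2, w_n + (h/2)·k1); w_{n+1} = w_n + h·k2.
x=1.300000, w=1.000000:
  k1 = f(1.300000, 1.000000) = -1.925000
  k2 = f(1.450000, 0.711250) = -1.362050
  w ← 1.000000 + 0.3·(-1.362050) = 0.591385
x=1.600000, w=0.591385:
  k1 = f(1.600000, 0.591385) = -1.062561
  k2 = f(1.750000, 0.432001) = -0.701421
  w ← 0.591385 + 0.3·(-0.701421) = 0.380959
x=1.900000, w=0.380959:
  k1 = f(1.900000, 0.380959) = -0.509295
  k2 = f(2.050000, 0.304564) = -0.277620
  w ← 0.380959 + 0.3·(-0.277620) = 0.297672
w(2.2) ≈ 0.2977

0.2977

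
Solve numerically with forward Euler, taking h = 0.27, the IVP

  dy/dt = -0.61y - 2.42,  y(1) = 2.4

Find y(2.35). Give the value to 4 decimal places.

-1.3780

Euler: y_{n+1} = y_n + h·f(t_n, y_n).
t=1.000000, y=2.400000: f=-3.884000 → y ← 2.400000 + 0.27·(-3.884000) = 1.351320
t=1.270000, y=1.351320: f=-3.244305 → y ← 1.351320 + 0.27·(-3.244305) = 0.475358
t=1.540000, y=0.475358: f=-2.709968 → y ← 0.475358 + 0.27·(-2.709968) = -0.256334
t=1.810000, y=-0.256334: f=-2.263636 → y ← -0.256334 + 0.27·(-2.263636) = -0.867516
t=2.080000, y=-0.867516: f=-1.890815 → y ← -0.867516 + 0.27·(-1.890815) = -1.378036
y(2.35) ≈ -1.3780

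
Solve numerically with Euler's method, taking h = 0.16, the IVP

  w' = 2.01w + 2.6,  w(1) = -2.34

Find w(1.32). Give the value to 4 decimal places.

-3.1213

Euler: w_{n+1} = w_n + h·f(x_n, w_n).
x=1.000000, w=-2.340000: f=-2.103400 → w ← -2.340000 + 0.16·(-2.103400) = -2.676544
x=1.160000, w=-2.676544: f=-2.779853 → w ← -2.676544 + 0.16·(-2.779853) = -3.121321
w(1.32) ≈ -3.1213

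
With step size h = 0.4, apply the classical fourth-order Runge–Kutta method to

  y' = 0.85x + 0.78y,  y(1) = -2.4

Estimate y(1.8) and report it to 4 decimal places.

-3.1966

RK4: k1 = f(x_n, y_n); k2 = f(x_n + h/2, y_n + (h/2)·k1); k3 = f(x_n + h/2, y_n + (h/2)·k2); k4 = f(x_n + h, y_n + h·k3); y_{n+1} = y_n + (h/6)·(k1 + 2k2 + 2k3 + k4).
x=1.000000, y=-2.400000:
  k1 = f(1.000000, -2.400000) = -1.022000
  k2 = f(1.200000, -2.604400) = -1.011432
  k3 = f(1.200000, -2.602286) = -1.009783
  k4 = f(1.400000, -2.803913) = -0.997052
  y ← -2.400000 + (0.4/6)·(k1 + 2k2 + 2k3 + k4) = -2.804099
x=1.400000, y=-2.804099:
  k1 = f(1.400000, -2.804099) = -0.997197
  k2 = f(1.600000, -3.003538) = -0.982760
  k3 = f(1.600000, -3.000651) = -0.980508
  k4 = f(1.800000, -3.196302) = -0.963116
  y ← -2.804099 + (0.4/6)·(k1 + 2k2 + 2k3 + k4) = -3.196555
y(1.8) ≈ -3.1966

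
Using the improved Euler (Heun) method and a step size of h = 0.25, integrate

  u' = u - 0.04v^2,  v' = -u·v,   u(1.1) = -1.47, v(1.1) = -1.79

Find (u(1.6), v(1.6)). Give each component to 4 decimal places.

Heun on (u,v): k1 = f(t_n, state_n); k2 = f(t_n + h, state_n + h·k1); state_{n+1} = state_n + (h/2)·(k1 + k2).
1.100000: (-1.470000, -1.790000)
  k1 = (-1.598164, -2.631300)
  predictor → (-1.869541, -2.447825)
  k2 = (-2.109215, -4.576309)
  → (-1.933422, -2.690951)
1.350000: (-1.933422, -2.690951)
  k1 = (-2.223071, -5.202745)
  predictor → (-2.489190, -3.991637)
  k2 = (-3.126517, -9.935945)
  → (-2.602121, -4.583287)
(u(1.6), v(1.6)) ≈ (-2.6021, -4.5833)

-2.6021, -4.5833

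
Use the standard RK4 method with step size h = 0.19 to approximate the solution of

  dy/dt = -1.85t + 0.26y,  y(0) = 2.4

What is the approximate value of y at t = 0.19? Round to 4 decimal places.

RK4: k1 = f(t_n, y_n); k2 = f(t_n + h/2, y_n + (h/2)·k1); k3 = f(t_n + h/2, y_n + (h/2)·k2); k4 = f(t_n + h, y_n + h·k3); y_{n+1} = y_n + (h/6)·(k1 + 2k2 + 2k3 + k4).
t=0.000000, y=2.400000:
  k1 = f(0.000000, 2.400000) = 0.624000
  k2 = f(0.095000, 2.459280) = 0.463663
  k3 = f(0.095000, 2.444048) = 0.459702
  k4 = f(0.190000, 2.487343) = 0.295209
  y ← 2.400000 + (0.19/6)·(k1 + 2k2 + 2k3 + k4) = 2.487588
y(0.19) ≈ 2.4876

2.4876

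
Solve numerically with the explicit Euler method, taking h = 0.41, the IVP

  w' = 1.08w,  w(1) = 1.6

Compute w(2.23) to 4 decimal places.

4.8055

Euler: w_{n+1} = w_n + h·f(x_n, w_n).
x=1.000000, w=1.600000: f=1.728000 → w ← 1.600000 + 0.41·1.728000 = 2.308480
x=1.410000, w=2.308480: f=2.493158 → w ← 2.308480 + 0.41·2.493158 = 3.330675
x=1.820000, w=3.330675: f=3.597129 → w ← 3.330675 + 0.41·3.597129 = 4.805498
w(2.23) ≈ 4.8055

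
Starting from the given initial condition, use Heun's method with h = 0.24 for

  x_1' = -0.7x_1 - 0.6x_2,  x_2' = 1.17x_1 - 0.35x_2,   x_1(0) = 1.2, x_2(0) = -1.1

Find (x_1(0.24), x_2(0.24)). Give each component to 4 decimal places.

1.1295, -0.6947

Heun on (x_1,x_2): k1 = f(t_n, state_n); k2 = f(t_n + h, state_n + h·k1); state_{n+1} = state_n + (h/2)·(k1 + k2).
0.000000: (1.200000, -1.100000)
  k1 = (-0.180000, 1.789000)
  predictor → (1.156800, -0.670640)
  k2 = (-0.407376, 1.588180)
  → (1.129515, -0.694738)
(x_1(0.24), x_2(0.24)) ≈ (1.1295, -0.6947)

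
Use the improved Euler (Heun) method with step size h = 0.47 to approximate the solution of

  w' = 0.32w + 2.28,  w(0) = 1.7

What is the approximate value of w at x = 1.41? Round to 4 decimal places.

Heun: k1 = f(x_n, w_n); k2 = f(x_n + h, w_n + h·k1); w_{n+1} = w_n + (h/2)·(k1 + k2).
x=0.000000, w=1.700000:
  k1 = f(0.000000, 1.700000) = 2.824000
  k2 = f(0.470000, 3.027280) = 3.248730
  w ← 1.700000 + (0.47/2)·(2.824000 + 3.248730) = 3.127091
x=0.470000, w=3.127091:
  k1 = f(0.470000, 3.127091) = 3.280669
  k2 = f(0.940000, 4.669006) = 3.774082
  w ← 3.127091 + (0.47/2)·(3.280669 + 3.774082) = 4.784958
x=0.940000, w=4.784958:
  k1 = f(0.940000, 4.784958) = 3.811187
  k2 = f(1.410000, 6.576216) = 4.384389
  w ← 4.784958 + (0.47/2)·(3.811187 + 4.384389) = 6.710918
w(1.41) ≈ 6.7109

6.7109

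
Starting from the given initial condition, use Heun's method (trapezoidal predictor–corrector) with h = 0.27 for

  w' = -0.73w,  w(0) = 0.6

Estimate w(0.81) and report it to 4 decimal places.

0.3336

Heun: k1 = f(x_n, w_n); k2 = f(x_n + h, w_n + h·k1); w_{n+1} = w_n + (h/2)·(k1 + k2).
x=0.000000, w=0.600000:
  k1 = f(0.000000, 0.600000) = -0.438000
  k2 = f(0.270000, 0.481740) = -0.351670
  w ← 0.600000 + (0.27/2)·(-0.438000 + (-0.351670)) = 0.493395
x=0.270000, w=0.493395:
  k1 = f(0.270000, 0.493395) = -0.360178
  k2 = f(0.540000, 0.396146) = -0.289187
  w ← 0.493395 + (0.27/2)·(-0.360178 + (-0.289187)) = 0.405730
x=0.540000, w=0.405730:
  k1 = f(0.540000, 0.405730) = -0.296183
  k2 = f(0.810000, 0.325761) = -0.237805
  w ← 0.405730 + (0.27/2)·(-0.296183 + (-0.237805)) = 0.333642
w(0.81) ≈ 0.3336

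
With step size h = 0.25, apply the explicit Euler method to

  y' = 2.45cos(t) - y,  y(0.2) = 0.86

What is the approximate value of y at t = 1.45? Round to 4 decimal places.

Euler: y_{n+1} = y_n + h·f(t_n, y_n).
t=0.200000, y=0.860000: f=1.541163 → y ← 0.860000 + 0.25·1.541163 = 1.245291
t=0.450000, y=1.245291: f=0.960805 → y ← 1.245291 + 0.25·0.960805 = 1.485492
t=0.700000, y=1.485492: f=0.388371 → y ← 1.485492 + 0.25·0.388371 = 1.582585
t=0.950000, y=1.582585: f=-0.157461 → y ← 1.582585 + 0.25·(-0.157461) = 1.543219
t=1.200000, y=1.543219: f=-0.655443 → y ← 1.543219 + 0.25·(-0.655443) = 1.379359
y(1.45) ≈ 1.3794

1.3794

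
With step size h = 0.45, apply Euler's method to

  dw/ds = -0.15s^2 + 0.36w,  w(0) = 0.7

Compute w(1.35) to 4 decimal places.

1.0277

Euler: w_{n+1} = w_n + h·f(s_n, w_n).
s=0.000000, w=0.700000: f=0.252000 → w ← 0.700000 + 0.45·0.252000 = 0.813400
s=0.450000, w=0.813400: f=0.262449 → w ← 0.813400 + 0.45·0.262449 = 0.931502
s=0.900000, w=0.931502: f=0.213841 → w ← 0.931502 + 0.45·0.213841 = 1.027730
w(1.35) ≈ 1.0277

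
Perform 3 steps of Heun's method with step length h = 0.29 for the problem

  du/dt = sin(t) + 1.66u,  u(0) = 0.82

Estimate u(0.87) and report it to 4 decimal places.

3.9009

Heun: k1 = f(t_n, u_n); k2 = f(t_n + h, u_n + h·k1); u_{n+1} = u_n + (h/2)·(k1 + k2).
t=0.000000, u=0.820000:
  k1 = f(0.000000, 0.820000) = 1.361200
  k2 = f(0.290000, 1.214748) = 2.302434
  u ← 0.820000 + (0.29/2)·(1.361200 + 2.302434) = 1.351227
t=0.290000, u=1.351227:
  k1 = f(0.290000, 1.351227) = 2.528989
  k2 = f(0.580000, 2.084634) = 4.008516
  u ← 1.351227 + (0.29/2)·(2.528989 + 4.008516) = 2.299165
t=0.580000, u=2.299165:
  k1 = f(0.580000, 2.299165) = 4.364638
  k2 = f(0.870000, 3.564910) = 6.682080
  u ← 2.299165 + (0.29/2)·(4.364638 + 6.682080) = 3.900939
u(0.87) ≈ 3.9009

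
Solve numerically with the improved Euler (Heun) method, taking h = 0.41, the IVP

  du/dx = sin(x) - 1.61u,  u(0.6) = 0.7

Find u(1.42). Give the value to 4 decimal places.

Heun: k1 = f(x_n, u_n); k2 = f(x_n + h, u_n + h·k1); u_{n+1} = u_n + (h/2)·(k1 + k2).
x=0.600000, u=0.700000:
  k1 = f(0.600000, 0.700000) = -0.562358
  k2 = f(1.010000, 0.469433) = 0.091044
  u ← 0.700000 + (0.41/2)·(-0.562358 + 0.091044) = 0.603381
x=1.010000, u=0.603381:
  k1 = f(1.010000, 0.603381) = -0.124611
  k2 = f(1.420000, 0.552290) = 0.099465
  u ← 0.603381 + (0.41/2)·(-0.124611 + 0.099465) = 0.598226
u(1.42) ≈ 0.5982

0.5982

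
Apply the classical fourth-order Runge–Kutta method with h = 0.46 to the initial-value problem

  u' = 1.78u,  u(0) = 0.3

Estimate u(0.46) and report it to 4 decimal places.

0.6793

RK4: k1 = f(x_n, u_n); k2 = f(x_n + h/2, u_n + (h/2)·k1); k3 = f(x_n + h/2, u_n + (h/2)·k2); k4 = f(x_n + h, u_n + h·k3); u_{n+1} = u_n + (h/6)·(k1 + 2k2 + 2k3 + k4).
x=0.000000, u=0.300000:
  k1 = f(0.000000, 0.300000) = 0.534000
  k2 = f(0.230000, 0.422820) = 0.752620
  k3 = f(0.230000, 0.473103) = 0.842122
  k4 = f(0.460000, 0.687376) = 1.223530
  u ← 0.300000 + (0.46/6)·(k1 + 2k2 + 2k3 + k4) = 0.679271
u(0.46) ≈ 0.6793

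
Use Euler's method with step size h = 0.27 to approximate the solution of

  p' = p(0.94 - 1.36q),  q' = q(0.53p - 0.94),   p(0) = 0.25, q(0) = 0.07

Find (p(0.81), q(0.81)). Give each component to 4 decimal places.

0.4689, 0.0346

Euler on (p,q): p_{n+1} = p_n + h·p', q_{n+1} = q_n + h·q'.
0.000000: (0.250000, 0.070000); f=(0.211200, -0.056525) → (0.307024, 0.054738)
0.270000: (0.307024, 0.054738); f=(0.265746, -0.042547) → (0.378776, 0.043251)
0.540000: (0.378776, 0.043251); f=(0.333769, -0.031973) → (0.468893, 0.034618)
(p(0.81), q(0.81)) ≈ (0.4689, 0.0346)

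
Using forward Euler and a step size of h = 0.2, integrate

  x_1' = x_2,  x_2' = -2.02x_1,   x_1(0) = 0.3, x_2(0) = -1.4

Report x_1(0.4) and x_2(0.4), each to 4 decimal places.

-0.2842, -1.5293

Euler on (x_1,x_2): x_1_{n+1} = x_1_n + h·x_1', x_2_{n+1} = x_2_n + h·x_2'.
0.000000: (0.300000, -1.400000); f=(-1.400000, -0.606000) → (0.020000, -1.521200)
0.200000: (0.020000, -1.521200); f=(-1.521200, -0.040400) → (-0.284240, -1.529280)
(x_1(0.4), x_2(0.4)) ≈ (-0.2842, -1.5293)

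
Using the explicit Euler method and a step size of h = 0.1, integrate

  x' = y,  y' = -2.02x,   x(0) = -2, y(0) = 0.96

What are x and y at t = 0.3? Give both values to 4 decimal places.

Euler on (x,y): x_{n+1} = x_n + h·x', y_{n+1} = y_n + h·y'.
0.000000: (-2.000000, 0.960000); f=(0.960000, 4.040000) → (-1.904000, 1.364000)
0.100000: (-1.904000, 1.364000); f=(1.364000, 3.846080) → (-1.767600, 1.748608)
0.200000: (-1.767600, 1.748608); f=(1.748608, 3.570552) → (-1.592739, 2.105663)
(x(0.3), y(0.3)) ≈ (-1.5927, 2.1057)

-1.5927, 2.1057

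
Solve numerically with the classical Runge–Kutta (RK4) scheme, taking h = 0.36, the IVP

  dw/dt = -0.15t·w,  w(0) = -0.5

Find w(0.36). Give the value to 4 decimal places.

RK4: k1 = f(t_n, w_n); k2 = f(t_n + h/2, w_n + (h/2)·k1); k3 = f(t_n + h/2, w_n + (h/2)·k2); k4 = f(t_n + h, w_n + h·k3); w_{n+1} = w_n + (h/6)·(k1 + 2k2 + 2k3 + k4).
t=0.000000, w=-0.500000:
  k1 = f(0.000000, -0.500000) = 0.000000
  k2 = f(0.180000, -0.500000) = 0.013500
  k3 = f(0.180000, -0.497570) = 0.013434
  k4 = f(0.360000, -0.495164) = 0.026739
  w ← -0.500000 + (0.36/6)·(k1 + 2k2 + 2k3 + k4) = -0.495164
w(0.36) ≈ -0.4952

-0.4952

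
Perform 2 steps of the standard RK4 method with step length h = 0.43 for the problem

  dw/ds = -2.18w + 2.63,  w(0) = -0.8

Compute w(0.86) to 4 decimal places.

RK4: k1 = f(s_n, w_n); k2 = f(s_n + h/2, w_n + (h/2)·k1); k3 = f(s_n + h/2, w_n + (h/2)·k2); k4 = f(s_n + h, w_n + h·k3); w_{n+1} = w_n + (h/6)·(k1 + 2k2 + 2k3 + k4).
s=0.000000, w=-0.800000:
  k1 = f(0.000000, -0.800000) = 4.374000
  k2 = f(0.215000, 0.140410) = 2.323906
  k3 = f(0.215000, -0.300360) = 3.284785
  k4 = f(0.430000, 0.612458) = 1.294842
  w ← -0.800000 + (0.43/6)·(k1 + 2k2 + 2k3 + k4) = 0.410179
s=0.430000, w=0.410179:
  k1 = f(0.430000, 0.410179) = 1.735809
  k2 = f(0.645000, 0.783378) = 0.922235
  k3 = f(0.645000, 0.608460) = 1.303557
  k4 = f(0.860000, 0.970709) = 0.513854
  w ← 0.410179 + (0.43/6)·(k1 + 2k2 + 2k3 + k4) = 0.890436
w(0.86) ≈ 0.8904

0.8904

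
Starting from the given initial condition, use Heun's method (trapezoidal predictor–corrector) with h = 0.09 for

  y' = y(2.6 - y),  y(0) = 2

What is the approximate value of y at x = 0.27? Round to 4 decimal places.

2.2622

Heun: k1 = f(x_n, y_n); k2 = f(x_n + h, y_n + h·k1); y_{n+1} = y_n + (h/2)·(k1 + k2).
x=0.000000, y=2.000000:
  k1 = f(0.000000, 2.000000) = 1.200000
  k2 = f(0.090000, 2.108000) = 1.037136
  y ← 2.000000 + (0.09/2)·(1.200000 + 1.037136) = 2.100671
x=0.090000, y=2.100671:
  k1 = f(0.090000, 2.100671) = 1.048926
  k2 = f(0.180000, 2.195074) = 0.888842
  y ← 2.100671 + (0.09/2)·(1.048926 + 0.888842) = 2.187871
x=0.180000, y=2.187871:
  k1 = f(0.180000, 2.187871) = 0.901686
  k2 = f(0.270000, 2.269022) = 0.750996
  y ← 2.187871 + (0.09/2)·(0.901686 + 0.750996) = 2.262241
y(0.27) ≈ 2.2622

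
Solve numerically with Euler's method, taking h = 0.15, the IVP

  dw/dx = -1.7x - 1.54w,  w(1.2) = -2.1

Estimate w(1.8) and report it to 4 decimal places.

Euler: w_{n+1} = w_n + h·f(x_n, w_n).
x=1.200000, w=-2.100000: f=1.194000 → w ← -2.100000 + 0.15·1.194000 = -1.920900
x=1.350000, w=-1.920900: f=0.663186 → w ← -1.920900 + 0.15·0.663186 = -1.821422
x=1.500000, w=-1.821422: f=0.254990 → w ← -1.821422 + 0.15·0.254990 = -1.783174
x=1.650000, w=-1.783174: f=-0.058913 → w ← -1.783174 + 0.15·(-0.058913) = -1.792010
w(1.8) ≈ -1.7920

-1.7920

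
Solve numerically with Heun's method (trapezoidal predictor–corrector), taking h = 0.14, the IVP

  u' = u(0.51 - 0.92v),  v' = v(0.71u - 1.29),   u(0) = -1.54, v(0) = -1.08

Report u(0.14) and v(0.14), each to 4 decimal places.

-1.8550, -0.7682

Heun on (u,v): k1 = f(t_n, state_n); k2 = f(t_n + h, state_n + h·k1); state_{n+1} = state_n + (h/2)·(k1 + k2).
0.000000: (-1.540000, -1.080000)
  k1 = (-2.315544, 2.574072)
  predictor → (-1.864176, -0.719630)
  k2 = (-2.184925, 1.880800)
  → (-1.855033, -0.768159)
(u(0.14), v(0.14)) ≈ (-1.8550, -0.7682)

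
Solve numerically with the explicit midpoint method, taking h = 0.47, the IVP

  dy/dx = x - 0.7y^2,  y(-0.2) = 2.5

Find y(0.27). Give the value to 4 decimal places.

1.8485

Midpoint: k1 = f(x_n, y_n); k2 = f(x_n + h/2, y_n + (h/2)·k1); y_{n+1} = y_n + h·k2.
x=-0.200000, y=2.500000:
  k1 = f(-0.200000, 2.500000) = -4.575000
  k2 = f(0.035000, 1.424875) = -1.386188
  y ← 2.500000 + 0.47·(-1.386188) = 1.848492
y(0.27) ≈ 1.8485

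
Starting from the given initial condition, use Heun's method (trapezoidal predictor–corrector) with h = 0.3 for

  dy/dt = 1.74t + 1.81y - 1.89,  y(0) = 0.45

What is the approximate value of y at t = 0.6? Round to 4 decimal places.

Heun: k1 = f(t_n, y_n); k2 = f(t_n + h, y_n + h·k1); y_{n+1} = y_n + (h/2)·(k1 + k2).
t=0.000000, y=0.450000:
  k1 = f(0.000000, 0.450000) = -1.075500
  k2 = f(0.300000, 0.127350) = -1.137496
  y ← 0.450000 + (0.3/2)·(-1.075500 + (-1.137496)) = 0.118051
t=0.300000, y=0.118051:
  k1 = f(0.300000, 0.118051) = -1.154329
  k2 = f(0.600000, -0.228248) = -1.259129
  y ← 0.118051 + (0.3/2)·(-1.154329 + (-1.259129)) = -0.243968
y(0.6) ≈ -0.2440

-0.2440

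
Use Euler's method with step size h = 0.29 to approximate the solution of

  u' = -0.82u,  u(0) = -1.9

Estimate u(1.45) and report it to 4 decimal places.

Euler: u_{n+1} = u_n + h·f(t_n, u_n).
t=0.000000, u=-1.900000: f=1.558000 → u ← -1.900000 + 0.29·1.558000 = -1.448180
t=0.290000, u=-1.448180: f=1.187508 → u ← -1.448180 + 0.29·1.187508 = -1.103803
t=0.580000, u=-1.103803: f=0.905118 → u ← -1.103803 + 0.29·0.905118 = -0.841318
t=0.870000, u=-0.841318: f=0.689881 → u ← -0.841318 + 0.29·0.689881 = -0.641253
t=1.160000, u=-0.641253: f=0.525827 → u ← -0.641253 + 0.29·0.525827 = -0.488763
u(1.45) ≈ -0.4888

-0.4888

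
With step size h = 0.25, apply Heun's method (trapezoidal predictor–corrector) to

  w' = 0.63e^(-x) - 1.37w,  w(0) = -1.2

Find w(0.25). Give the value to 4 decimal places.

Heun: k1 = f(x_n, w_n); k2 = f(x_n + h, w_n + h·k1); w_{n+1} = w_n + (h/2)·(k1 + k2).
x=0.000000, w=-1.200000:
  k1 = f(0.000000, -1.200000) = 2.274000
  k2 = f(0.250000, -0.631500) = 1.355799
  w ← -1.200000 + (0.25/2)·(2.274000 + 1.355799) = -0.746275
w(0.25) ≈ -0.7463

-0.7463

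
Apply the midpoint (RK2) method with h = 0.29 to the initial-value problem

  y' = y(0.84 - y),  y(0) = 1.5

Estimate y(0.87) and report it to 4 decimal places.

Midpoint: k1 = f(s_n, y_n); k2 = f(s_n + h/2, y_n + (h/2)·k1); y_{n+1} = y_n + h·k2.
s=0.000000, y=1.500000:
  k1 = f(0.000000, 1.500000) = -0.990000
  k2 = f(0.145000, 1.356450) = -0.700539
  y ← 1.500000 + 0.29·(-0.700539) = 1.296844
s=0.290000, y=1.296844:
  k1 = f(0.290000, 1.296844) = -0.592455
  k2 = f(0.435000, 1.210938) = -0.449183
  y ← 1.296844 + 0.29·(-0.449183) = 1.166581
s=0.580000, y=1.166581:
  k1 = f(0.580000, 1.166581) = -0.380983
  k2 = f(0.725000, 1.111338) = -0.301549
  y ← 1.166581 + 0.29·(-0.301549) = 1.079132
y(0.87) ≈ 1.0791

1.0791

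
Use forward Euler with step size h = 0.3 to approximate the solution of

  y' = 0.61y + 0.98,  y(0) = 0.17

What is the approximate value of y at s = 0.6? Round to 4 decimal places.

0.8797

Euler: y_{n+1} = y_n + h·f(s_n, y_n).
s=0.000000, y=0.170000: f=1.083700 → y ← 0.170000 + 0.3·1.083700 = 0.495110
s=0.300000, y=0.495110: f=1.282017 → y ← 0.495110 + 0.3·1.282017 = 0.879715
y(0.6) ≈ 0.8797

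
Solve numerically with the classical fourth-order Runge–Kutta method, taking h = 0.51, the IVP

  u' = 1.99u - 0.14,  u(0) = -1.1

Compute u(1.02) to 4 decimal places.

RK4: k1 = f(x_n, u_n); k2 = f(x_n + h/2, u_n + (h/2)·k1); k3 = f(x_n + h/2, u_n + (h/2)·k2); k4 = f(x_n + h, u_n + h·k3); u_{n+1} = u_n + (h/6)·(k1 + 2k2 + 2k3 + k4).
x=0.000000, u=-1.100000:
  k1 = f(0.000000, -1.100000) = -2.329000
  k2 = f(0.255000, -1.693895) = -3.510851
  k3 = f(0.255000, -1.995267) = -4.110581
  k4 = f(0.510000, -3.196396) = -6.500829
  u ← -1.100000 + (0.51/6)·(k1 + 2k2 + 2k3 + k4) = -3.146179
x=0.510000, u=-3.146179:
  k1 = f(0.510000, -3.146179) = -6.400896
  k2 = f(0.765000, -4.778408) = -9.649031
  k3 = f(0.765000, -5.606682) = -11.297297
  k4 = f(1.020000, -8.907800) = -17.866523
  u ← -3.146179 + (0.51/6)·(k1 + 2k2 + 2k3 + k4) = -8.769785
u(1.02) ≈ -8.7698

-8.7698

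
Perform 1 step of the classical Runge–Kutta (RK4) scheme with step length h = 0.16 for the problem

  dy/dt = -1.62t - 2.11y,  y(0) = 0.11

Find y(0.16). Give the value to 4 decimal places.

0.0599

RK4: k1 = f(t_n, y_n); k2 = f(t_n + h/2, y_n + (h/2)·k1); k3 = f(t_n + h/2, y_n + (h/2)·k2); k4 = f(t_n + h, y_n + h·k3); y_{n+1} = y_n + (h/6)·(k1 + 2k2 + 2k3 + k4).
t=0.000000, y=0.110000:
  k1 = f(0.000000, 0.110000) = -0.232100
  k2 = f(0.080000, 0.091432) = -0.322522
  k3 = f(0.080000, 0.084198) = -0.307258
  k4 = f(0.160000, 0.060839) = -0.387570
  y ← 0.110000 + (0.16/6)·(k1 + 2k2 + 2k3 + k4) = 0.059887
y(0.16) ≈ 0.0599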